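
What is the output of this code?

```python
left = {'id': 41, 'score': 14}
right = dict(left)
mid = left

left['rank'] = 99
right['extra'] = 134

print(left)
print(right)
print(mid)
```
{'id': 41, 'score': 14, 'rank': 99}
{'id': 41, 'score': 14, 'extra': 134}
{'id': 41, 'score': 14, 'rank': 99}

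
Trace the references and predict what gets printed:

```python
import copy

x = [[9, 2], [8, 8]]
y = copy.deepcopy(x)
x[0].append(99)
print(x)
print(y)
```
[[9, 2, 99], [8, 8]]
[[9, 2], [8, 8]]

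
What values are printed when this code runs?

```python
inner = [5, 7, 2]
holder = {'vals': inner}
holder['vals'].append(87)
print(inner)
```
[5, 7, 2, 87]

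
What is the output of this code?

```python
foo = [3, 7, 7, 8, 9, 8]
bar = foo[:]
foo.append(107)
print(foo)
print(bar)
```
[3, 7, 7, 8, 9, 8, 107]
[3, 7, 7, 8, 9, 8]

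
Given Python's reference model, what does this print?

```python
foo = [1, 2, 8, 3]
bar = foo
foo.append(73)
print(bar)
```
[1, 2, 8, 3, 73]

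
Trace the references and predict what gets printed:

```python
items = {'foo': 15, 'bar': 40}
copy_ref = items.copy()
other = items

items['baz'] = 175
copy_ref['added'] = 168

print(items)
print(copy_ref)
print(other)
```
{'foo': 15, 'bar': 40, 'baz': 175}
{'foo': 15, 'bar': 40, 'added': 168}
{'foo': 15, 'bar': 40, 'baz': 175}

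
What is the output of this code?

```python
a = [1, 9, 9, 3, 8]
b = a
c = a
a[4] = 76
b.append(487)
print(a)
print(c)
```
[1, 9, 9, 3, 76, 487]
[1, 9, 9, 3, 76, 487]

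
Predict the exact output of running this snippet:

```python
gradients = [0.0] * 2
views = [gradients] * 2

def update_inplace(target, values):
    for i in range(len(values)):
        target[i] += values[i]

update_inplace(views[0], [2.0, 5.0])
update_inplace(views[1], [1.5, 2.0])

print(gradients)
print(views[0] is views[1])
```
[3.5, 7.0]
True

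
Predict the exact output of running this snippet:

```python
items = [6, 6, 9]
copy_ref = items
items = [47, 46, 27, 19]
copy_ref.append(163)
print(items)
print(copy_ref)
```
[47, 46, 27, 19]
[6, 6, 9, 163]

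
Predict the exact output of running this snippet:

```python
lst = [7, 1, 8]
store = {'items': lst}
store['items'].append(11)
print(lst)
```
[7, 1, 8, 11]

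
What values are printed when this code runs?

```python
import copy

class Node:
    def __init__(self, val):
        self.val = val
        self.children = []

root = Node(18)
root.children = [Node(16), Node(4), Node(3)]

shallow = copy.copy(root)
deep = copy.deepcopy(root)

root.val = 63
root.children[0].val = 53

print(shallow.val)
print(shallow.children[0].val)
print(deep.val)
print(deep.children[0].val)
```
18
53
18
16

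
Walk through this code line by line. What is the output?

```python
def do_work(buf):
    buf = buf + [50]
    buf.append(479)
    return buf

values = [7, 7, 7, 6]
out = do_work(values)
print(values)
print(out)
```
[7, 7, 7, 6]
[7, 7, 7, 6, 50, 479]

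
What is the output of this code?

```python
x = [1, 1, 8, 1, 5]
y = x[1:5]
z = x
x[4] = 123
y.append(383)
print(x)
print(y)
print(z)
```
[1, 1, 8, 1, 123]
[1, 8, 1, 5, 383]
[1, 1, 8, 1, 123]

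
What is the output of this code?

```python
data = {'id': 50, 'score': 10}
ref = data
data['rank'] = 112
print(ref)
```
{'id': 50, 'score': 10, 'rank': 112}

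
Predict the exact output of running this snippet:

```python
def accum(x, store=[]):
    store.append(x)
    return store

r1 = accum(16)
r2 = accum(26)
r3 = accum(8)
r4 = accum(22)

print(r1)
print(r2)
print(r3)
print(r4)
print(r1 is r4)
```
[16, 26, 8, 22]
[16, 26, 8, 22]
[16, 26, 8, 22]
[16, 26, 8, 22]
True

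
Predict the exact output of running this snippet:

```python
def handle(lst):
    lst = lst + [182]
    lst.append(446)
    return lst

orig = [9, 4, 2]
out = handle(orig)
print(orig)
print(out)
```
[9, 4, 2]
[9, 4, 2, 182, 446]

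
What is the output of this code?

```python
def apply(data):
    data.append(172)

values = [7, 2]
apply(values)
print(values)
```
[7, 2, 172]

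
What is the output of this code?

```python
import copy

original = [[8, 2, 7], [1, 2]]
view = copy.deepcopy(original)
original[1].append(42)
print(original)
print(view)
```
[[8, 2, 7], [1, 2, 42]]
[[8, 2, 7], [1, 2]]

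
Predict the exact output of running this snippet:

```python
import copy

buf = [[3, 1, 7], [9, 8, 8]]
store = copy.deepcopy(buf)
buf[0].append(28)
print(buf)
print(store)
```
[[3, 1, 7, 28], [9, 8, 8]]
[[3, 1, 7], [9, 8, 8]]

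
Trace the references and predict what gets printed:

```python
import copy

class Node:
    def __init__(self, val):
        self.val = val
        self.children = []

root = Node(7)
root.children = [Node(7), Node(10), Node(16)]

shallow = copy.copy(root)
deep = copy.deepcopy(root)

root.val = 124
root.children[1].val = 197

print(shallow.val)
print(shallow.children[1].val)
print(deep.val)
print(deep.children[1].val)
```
7
197
7
10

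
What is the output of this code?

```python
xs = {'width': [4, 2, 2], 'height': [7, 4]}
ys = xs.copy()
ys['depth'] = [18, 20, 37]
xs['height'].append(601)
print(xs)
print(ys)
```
{'width': [4, 2, 2], 'height': [7, 4, 601]}
{'width': [4, 2, 2], 'height': [7, 4, 601], 'depth': [18, 20, 37]}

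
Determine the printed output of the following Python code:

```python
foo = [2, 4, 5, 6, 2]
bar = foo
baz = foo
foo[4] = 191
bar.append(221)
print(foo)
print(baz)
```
[2, 4, 5, 6, 191, 221]
[2, 4, 5, 6, 191, 221]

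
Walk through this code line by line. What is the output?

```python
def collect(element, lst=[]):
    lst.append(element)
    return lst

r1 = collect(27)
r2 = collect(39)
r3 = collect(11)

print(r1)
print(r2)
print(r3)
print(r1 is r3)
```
[27, 39, 11]
[27, 39, 11]
[27, 39, 11]
True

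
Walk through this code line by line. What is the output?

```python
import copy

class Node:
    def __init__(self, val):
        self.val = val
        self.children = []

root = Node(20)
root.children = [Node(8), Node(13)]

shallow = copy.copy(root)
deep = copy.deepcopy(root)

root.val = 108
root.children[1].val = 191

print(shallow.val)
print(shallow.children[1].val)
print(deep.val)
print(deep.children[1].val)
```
20
191
20
13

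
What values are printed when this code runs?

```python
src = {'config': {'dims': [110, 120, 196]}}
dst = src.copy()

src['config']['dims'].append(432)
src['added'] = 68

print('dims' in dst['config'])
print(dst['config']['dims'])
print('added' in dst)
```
True
[110, 120, 196, 432]
False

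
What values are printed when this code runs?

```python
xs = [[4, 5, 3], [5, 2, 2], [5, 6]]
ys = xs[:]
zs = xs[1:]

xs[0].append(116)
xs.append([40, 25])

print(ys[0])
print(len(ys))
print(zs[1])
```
[4, 5, 3, 116]
3
[5, 6]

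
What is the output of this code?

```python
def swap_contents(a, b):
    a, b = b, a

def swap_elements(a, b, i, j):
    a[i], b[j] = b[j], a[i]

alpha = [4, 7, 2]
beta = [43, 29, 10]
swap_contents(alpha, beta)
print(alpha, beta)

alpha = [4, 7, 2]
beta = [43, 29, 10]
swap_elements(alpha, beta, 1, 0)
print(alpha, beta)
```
[4, 7, 2] [43, 29, 10]
[4, 43, 2] [7, 29, 10]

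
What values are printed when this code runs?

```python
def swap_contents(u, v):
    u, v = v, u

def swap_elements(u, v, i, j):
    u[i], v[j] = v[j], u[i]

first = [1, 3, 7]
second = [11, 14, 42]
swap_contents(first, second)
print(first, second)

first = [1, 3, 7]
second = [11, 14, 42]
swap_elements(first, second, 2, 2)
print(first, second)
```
[1, 3, 7] [11, 14, 42]
[1, 3, 42] [11, 14, 7]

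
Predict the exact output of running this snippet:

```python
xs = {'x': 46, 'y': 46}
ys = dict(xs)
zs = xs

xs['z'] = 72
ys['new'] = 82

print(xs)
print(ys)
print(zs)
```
{'x': 46, 'y': 46, 'z': 72}
{'x': 46, 'y': 46, 'new': 82}
{'x': 46, 'y': 46, 'z': 72}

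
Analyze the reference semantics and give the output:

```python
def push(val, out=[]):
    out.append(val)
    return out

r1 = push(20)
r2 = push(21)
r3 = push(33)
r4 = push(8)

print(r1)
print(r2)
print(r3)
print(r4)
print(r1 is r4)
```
[20, 21, 33, 8]
[20, 21, 33, 8]
[20, 21, 33, 8]
[20, 21, 33, 8]
True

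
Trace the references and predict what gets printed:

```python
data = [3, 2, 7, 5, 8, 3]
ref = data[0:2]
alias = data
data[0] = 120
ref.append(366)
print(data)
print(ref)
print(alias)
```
[120, 2, 7, 5, 8, 3]
[3, 2, 366]
[120, 2, 7, 5, 8, 3]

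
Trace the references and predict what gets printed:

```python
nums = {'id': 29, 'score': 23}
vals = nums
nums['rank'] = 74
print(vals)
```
{'id': 29, 'score': 23, 'rank': 74}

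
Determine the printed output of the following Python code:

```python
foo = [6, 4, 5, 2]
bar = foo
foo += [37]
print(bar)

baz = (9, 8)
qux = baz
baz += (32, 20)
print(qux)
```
[6, 4, 5, 2, 37]
(9, 8)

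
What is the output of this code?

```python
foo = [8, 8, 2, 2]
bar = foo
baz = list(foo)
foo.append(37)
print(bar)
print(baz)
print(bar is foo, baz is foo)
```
[8, 8, 2, 2, 37]
[8, 8, 2, 2]
True False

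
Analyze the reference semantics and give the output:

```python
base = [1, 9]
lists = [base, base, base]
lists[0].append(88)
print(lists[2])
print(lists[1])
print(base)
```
[1, 9, 88]
[1, 9, 88]
[1, 9, 88]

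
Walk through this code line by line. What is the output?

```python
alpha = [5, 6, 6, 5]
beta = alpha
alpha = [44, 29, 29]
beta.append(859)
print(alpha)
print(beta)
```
[44, 29, 29]
[5, 6, 6, 5, 859]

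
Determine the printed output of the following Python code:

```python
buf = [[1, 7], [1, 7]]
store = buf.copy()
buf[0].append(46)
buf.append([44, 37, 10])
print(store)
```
[[1, 7, 46], [1, 7]]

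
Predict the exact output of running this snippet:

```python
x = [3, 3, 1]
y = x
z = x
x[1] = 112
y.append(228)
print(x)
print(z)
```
[3, 112, 1, 228]
[3, 112, 1, 228]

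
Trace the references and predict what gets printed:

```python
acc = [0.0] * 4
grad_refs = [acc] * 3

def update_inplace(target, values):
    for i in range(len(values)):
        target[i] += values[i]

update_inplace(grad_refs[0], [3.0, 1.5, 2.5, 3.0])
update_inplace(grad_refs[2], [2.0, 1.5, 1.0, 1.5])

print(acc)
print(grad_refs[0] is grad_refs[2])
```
[5.0, 3.0, 3.5, 4.5]
True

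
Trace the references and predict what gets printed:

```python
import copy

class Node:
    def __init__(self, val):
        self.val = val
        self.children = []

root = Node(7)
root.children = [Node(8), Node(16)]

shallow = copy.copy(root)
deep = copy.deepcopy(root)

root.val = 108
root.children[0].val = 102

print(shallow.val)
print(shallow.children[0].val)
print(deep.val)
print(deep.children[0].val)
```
7
102
7
8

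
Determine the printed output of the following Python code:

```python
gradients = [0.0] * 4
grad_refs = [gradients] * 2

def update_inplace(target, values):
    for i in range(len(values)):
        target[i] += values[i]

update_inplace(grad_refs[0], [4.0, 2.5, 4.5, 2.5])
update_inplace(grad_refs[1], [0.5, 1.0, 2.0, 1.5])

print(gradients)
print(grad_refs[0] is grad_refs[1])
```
[4.5, 3.5, 6.5, 4.0]
True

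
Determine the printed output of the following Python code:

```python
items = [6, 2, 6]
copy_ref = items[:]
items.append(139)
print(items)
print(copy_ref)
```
[6, 2, 6, 139]
[6, 2, 6]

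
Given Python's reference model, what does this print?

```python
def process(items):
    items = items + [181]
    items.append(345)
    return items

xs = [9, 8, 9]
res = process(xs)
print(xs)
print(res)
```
[9, 8, 9]
[9, 8, 9, 181, 345]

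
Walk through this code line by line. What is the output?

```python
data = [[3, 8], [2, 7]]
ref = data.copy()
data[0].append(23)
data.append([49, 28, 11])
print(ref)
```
[[3, 8, 23], [2, 7]]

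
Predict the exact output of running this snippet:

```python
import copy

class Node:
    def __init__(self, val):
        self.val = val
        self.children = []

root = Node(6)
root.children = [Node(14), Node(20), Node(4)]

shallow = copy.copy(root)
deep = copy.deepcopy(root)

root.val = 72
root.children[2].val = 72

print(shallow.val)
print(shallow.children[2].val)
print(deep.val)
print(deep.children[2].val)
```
6
72
6
4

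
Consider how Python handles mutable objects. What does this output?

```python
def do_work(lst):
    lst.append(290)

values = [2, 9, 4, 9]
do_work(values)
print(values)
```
[2, 9, 4, 9, 290]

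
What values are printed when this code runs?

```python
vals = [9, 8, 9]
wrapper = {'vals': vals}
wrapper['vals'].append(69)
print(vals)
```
[9, 8, 9, 69]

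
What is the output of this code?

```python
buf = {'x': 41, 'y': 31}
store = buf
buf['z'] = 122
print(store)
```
{'x': 41, 'y': 31, 'z': 122}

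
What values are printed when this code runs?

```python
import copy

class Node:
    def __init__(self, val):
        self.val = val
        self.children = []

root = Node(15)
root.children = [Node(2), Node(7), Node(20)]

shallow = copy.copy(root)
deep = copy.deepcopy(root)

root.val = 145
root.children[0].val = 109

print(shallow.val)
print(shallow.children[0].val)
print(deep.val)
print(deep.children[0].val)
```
15
109
15
2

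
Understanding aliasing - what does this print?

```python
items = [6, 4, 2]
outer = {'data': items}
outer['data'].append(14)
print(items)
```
[6, 4, 2, 14]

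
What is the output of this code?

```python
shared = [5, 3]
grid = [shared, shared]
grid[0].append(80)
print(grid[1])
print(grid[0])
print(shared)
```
[5, 3, 80]
[5, 3, 80]
[5, 3, 80]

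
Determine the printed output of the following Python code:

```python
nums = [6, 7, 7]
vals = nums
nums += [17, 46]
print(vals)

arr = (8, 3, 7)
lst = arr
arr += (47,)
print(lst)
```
[6, 7, 7, 17, 46]
(8, 3, 7)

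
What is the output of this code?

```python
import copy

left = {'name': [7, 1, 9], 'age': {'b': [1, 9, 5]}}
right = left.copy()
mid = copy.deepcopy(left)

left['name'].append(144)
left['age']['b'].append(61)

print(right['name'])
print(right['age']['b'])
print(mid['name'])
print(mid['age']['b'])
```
[7, 1, 9, 144]
[1, 9, 5, 61]
[7, 1, 9]
[1, 9, 5]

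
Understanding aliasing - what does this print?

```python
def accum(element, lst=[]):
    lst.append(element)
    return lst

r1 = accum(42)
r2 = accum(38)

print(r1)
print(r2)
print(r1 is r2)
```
[42, 38]
[42, 38]
True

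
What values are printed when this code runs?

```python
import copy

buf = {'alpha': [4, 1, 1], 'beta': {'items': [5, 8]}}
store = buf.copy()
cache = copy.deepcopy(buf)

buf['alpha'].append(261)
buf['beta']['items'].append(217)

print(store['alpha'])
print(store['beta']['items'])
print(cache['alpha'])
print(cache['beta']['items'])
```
[4, 1, 1, 261]
[5, 8, 217]
[4, 1, 1]
[5, 8]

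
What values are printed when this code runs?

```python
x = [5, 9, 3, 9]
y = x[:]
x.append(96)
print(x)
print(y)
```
[5, 9, 3, 9, 96]
[5, 9, 3, 9]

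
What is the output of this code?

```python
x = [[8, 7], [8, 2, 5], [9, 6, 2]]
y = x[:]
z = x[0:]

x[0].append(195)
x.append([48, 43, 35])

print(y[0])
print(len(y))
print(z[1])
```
[8, 7, 195]
3
[8, 2, 5]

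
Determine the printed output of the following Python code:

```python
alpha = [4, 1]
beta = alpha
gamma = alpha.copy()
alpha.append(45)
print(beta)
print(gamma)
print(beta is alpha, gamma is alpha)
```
[4, 1, 45]
[4, 1]
True False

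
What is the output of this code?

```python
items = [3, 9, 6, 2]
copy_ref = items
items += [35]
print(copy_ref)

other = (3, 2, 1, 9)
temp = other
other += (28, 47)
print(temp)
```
[3, 9, 6, 2, 35]
(3, 2, 1, 9)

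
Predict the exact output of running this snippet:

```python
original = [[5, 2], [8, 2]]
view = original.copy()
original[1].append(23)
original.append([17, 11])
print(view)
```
[[5, 2], [8, 2, 23]]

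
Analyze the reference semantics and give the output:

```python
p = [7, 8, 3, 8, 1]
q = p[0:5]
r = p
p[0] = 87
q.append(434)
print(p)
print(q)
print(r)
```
[87, 8, 3, 8, 1]
[7, 8, 3, 8, 1, 434]
[87, 8, 3, 8, 1]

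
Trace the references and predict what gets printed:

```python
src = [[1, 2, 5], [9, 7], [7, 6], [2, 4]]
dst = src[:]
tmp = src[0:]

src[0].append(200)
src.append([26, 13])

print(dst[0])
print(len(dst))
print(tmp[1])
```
[1, 2, 5, 200]
4
[9, 7]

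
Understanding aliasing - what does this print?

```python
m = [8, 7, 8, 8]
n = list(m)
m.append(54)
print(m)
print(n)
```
[8, 7, 8, 8, 54]
[8, 7, 8, 8]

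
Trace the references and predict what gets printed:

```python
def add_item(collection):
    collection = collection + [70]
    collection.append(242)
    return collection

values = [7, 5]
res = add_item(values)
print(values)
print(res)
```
[7, 5]
[7, 5, 70, 242]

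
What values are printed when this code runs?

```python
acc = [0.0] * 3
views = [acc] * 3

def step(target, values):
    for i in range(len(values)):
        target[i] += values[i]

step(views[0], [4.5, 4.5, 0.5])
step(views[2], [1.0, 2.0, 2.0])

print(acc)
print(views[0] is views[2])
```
[5.5, 6.5, 2.5]
True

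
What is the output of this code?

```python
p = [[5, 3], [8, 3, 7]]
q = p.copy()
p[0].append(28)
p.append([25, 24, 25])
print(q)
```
[[5, 3, 28], [8, 3, 7]]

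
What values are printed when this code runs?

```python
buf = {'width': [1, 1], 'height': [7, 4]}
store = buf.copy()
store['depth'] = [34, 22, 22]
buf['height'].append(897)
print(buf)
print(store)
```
{'width': [1, 1], 'height': [7, 4, 897]}
{'width': [1, 1], 'height': [7, 4, 897], 'depth': [34, 22, 22]}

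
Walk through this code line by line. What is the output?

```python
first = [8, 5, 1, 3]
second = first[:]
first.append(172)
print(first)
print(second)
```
[8, 5, 1, 3, 172]
[8, 5, 1, 3]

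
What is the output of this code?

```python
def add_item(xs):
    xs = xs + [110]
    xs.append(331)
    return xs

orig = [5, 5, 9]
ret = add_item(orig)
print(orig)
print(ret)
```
[5, 5, 9]
[5, 5, 9, 110, 331]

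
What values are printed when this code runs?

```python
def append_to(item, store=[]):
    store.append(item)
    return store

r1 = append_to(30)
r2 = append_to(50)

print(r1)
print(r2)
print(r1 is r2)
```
[30, 50]
[30, 50]
True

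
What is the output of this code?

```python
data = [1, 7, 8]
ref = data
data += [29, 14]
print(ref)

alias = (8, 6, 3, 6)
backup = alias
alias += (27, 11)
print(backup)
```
[1, 7, 8, 29, 14]
(8, 6, 3, 6)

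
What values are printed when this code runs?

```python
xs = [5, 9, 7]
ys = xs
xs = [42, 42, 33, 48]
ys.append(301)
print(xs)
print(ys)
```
[42, 42, 33, 48]
[5, 9, 7, 301]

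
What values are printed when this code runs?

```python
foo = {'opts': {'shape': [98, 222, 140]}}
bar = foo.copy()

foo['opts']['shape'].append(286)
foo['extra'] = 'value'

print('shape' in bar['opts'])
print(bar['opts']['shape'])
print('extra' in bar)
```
True
[98, 222, 140, 286]
False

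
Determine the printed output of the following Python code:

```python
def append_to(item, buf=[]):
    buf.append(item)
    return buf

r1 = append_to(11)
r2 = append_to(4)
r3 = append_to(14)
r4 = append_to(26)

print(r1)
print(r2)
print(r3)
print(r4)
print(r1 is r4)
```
[11, 4, 14, 26]
[11, 4, 14, 26]
[11, 4, 14, 26]
[11, 4, 14, 26]
True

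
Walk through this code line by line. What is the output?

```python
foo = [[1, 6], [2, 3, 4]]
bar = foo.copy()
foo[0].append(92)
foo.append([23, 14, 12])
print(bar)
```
[[1, 6, 92], [2, 3, 4]]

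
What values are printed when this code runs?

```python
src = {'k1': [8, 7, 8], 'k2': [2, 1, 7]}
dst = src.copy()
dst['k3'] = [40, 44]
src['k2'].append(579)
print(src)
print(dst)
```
{'k1': [8, 7, 8], 'k2': [2, 1, 7, 579]}
{'k1': [8, 7, 8], 'k2': [2, 1, 7, 579], 'k3': [40, 44]}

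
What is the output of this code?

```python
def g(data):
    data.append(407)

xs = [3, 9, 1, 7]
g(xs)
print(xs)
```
[3, 9, 1, 7, 407]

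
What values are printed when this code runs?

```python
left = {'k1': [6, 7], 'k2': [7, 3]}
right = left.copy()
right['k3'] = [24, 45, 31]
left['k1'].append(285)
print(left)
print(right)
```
{'k1': [6, 7, 285], 'k2': [7, 3]}
{'k1': [6, 7, 285], 'k2': [7, 3], 'k3': [24, 45, 31]}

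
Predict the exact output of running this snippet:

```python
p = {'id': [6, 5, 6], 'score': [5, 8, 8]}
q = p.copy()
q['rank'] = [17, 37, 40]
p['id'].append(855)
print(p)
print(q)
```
{'id': [6, 5, 6, 855], 'score': [5, 8, 8]}
{'id': [6, 5, 6, 855], 'score': [5, 8, 8], 'rank': [17, 37, 40]}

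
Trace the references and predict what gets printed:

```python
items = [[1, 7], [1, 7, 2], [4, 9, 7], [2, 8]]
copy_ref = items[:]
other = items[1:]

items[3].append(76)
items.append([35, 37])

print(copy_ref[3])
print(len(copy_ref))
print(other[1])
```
[2, 8, 76]
4
[4, 9, 7]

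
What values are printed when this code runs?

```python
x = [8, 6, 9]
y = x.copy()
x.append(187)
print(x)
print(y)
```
[8, 6, 9, 187]
[8, 6, 9]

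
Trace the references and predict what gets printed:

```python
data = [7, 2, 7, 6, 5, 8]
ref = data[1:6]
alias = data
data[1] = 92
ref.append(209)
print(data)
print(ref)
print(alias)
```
[7, 92, 7, 6, 5, 8]
[2, 7, 6, 5, 8, 209]
[7, 92, 7, 6, 5, 8]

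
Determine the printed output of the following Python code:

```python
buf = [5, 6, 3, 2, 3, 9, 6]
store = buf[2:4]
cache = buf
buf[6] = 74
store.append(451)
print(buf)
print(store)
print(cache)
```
[5, 6, 3, 2, 3, 9, 74]
[3, 2, 451]
[5, 6, 3, 2, 3, 9, 74]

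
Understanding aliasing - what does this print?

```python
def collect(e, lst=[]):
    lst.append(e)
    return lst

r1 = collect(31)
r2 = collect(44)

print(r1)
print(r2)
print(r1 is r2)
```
[31, 44]
[31, 44]
True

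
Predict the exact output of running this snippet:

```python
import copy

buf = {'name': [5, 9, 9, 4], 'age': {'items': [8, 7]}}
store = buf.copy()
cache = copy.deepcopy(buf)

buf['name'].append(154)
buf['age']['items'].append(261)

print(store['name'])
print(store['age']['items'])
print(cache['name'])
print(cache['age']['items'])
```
[5, 9, 9, 4, 154]
[8, 7, 261]
[5, 9, 9, 4]
[8, 7]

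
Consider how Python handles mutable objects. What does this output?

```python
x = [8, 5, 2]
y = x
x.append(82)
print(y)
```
[8, 5, 2, 82]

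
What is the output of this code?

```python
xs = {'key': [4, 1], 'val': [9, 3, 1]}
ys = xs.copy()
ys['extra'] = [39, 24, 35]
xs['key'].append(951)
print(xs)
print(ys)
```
{'key': [4, 1, 951], 'val': [9, 3, 1]}
{'key': [4, 1, 951], 'val': [9, 3, 1], 'extra': [39, 24, 35]}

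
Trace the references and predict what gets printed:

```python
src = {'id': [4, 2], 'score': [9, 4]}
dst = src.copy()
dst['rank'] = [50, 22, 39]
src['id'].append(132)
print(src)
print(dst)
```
{'id': [4, 2, 132], 'score': [9, 4]}
{'id': [4, 2, 132], 'score': [9, 4], 'rank': [50, 22, 39]}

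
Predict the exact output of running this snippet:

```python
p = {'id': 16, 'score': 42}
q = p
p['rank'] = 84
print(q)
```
{'id': 16, 'score': 42, 'rank': 84}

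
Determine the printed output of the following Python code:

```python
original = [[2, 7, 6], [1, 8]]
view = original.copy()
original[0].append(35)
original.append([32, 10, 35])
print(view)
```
[[2, 7, 6, 35], [1, 8]]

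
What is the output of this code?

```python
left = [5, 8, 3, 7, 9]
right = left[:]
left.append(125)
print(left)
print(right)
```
[5, 8, 3, 7, 9, 125]
[5, 8, 3, 7, 9]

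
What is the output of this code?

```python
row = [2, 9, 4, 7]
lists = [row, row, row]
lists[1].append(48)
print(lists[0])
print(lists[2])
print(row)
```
[2, 9, 4, 7, 48]
[2, 9, 4, 7, 48]
[2, 9, 4, 7, 48]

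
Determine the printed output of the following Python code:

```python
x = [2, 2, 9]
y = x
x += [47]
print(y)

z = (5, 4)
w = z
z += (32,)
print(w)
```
[2, 2, 9, 47]
(5, 4)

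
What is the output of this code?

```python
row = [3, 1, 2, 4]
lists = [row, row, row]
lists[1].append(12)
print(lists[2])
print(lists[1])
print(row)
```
[3, 1, 2, 4, 12]
[3, 1, 2, 4, 12]
[3, 1, 2, 4, 12]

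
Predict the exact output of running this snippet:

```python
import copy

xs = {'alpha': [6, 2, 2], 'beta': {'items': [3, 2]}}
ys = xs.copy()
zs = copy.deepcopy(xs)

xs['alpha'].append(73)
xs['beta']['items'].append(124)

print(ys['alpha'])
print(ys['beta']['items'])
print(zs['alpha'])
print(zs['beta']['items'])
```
[6, 2, 2, 73]
[3, 2, 124]
[6, 2, 2]
[3, 2]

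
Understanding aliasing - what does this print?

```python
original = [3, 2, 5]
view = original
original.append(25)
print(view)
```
[3, 2, 5, 25]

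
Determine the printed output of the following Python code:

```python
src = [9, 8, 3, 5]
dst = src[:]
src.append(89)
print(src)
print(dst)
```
[9, 8, 3, 5, 89]
[9, 8, 3, 5]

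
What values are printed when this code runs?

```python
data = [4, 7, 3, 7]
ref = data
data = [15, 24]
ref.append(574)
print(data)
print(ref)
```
[15, 24]
[4, 7, 3, 7, 574]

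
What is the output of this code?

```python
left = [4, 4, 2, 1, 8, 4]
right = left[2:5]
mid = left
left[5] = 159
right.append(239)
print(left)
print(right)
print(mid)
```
[4, 4, 2, 1, 8, 159]
[2, 1, 8, 239]
[4, 4, 2, 1, 8, 159]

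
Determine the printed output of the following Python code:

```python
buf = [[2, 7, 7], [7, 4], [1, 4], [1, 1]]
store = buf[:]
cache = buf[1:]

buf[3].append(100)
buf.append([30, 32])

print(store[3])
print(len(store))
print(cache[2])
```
[1, 1, 100]
4
[1, 1, 100]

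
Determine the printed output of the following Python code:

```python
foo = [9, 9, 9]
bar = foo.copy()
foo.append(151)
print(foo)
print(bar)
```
[9, 9, 9, 151]
[9, 9, 9]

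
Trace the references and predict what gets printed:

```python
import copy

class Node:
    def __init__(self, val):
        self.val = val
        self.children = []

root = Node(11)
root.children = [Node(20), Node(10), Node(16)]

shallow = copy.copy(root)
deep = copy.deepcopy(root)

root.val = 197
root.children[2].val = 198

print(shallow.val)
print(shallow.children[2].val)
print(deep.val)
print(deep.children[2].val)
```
11
198
11
16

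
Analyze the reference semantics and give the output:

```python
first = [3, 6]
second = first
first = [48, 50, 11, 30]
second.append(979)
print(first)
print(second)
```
[48, 50, 11, 30]
[3, 6, 979]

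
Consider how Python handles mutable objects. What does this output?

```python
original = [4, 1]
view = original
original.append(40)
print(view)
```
[4, 1, 40]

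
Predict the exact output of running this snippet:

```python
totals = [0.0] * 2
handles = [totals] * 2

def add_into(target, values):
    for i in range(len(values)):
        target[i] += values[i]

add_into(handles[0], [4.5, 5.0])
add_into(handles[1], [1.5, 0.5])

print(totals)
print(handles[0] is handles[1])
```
[6.0, 5.5]
True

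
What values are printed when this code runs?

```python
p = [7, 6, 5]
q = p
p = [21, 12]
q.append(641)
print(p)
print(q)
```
[21, 12]
[7, 6, 5, 641]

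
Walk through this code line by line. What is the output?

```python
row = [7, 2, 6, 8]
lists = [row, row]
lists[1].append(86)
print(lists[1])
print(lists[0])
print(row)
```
[7, 2, 6, 8, 86]
[7, 2, 6, 8, 86]
[7, 2, 6, 8, 86]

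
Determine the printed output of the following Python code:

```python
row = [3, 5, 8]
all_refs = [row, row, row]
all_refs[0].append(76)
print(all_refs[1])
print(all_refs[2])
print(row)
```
[3, 5, 8, 76]
[3, 5, 8, 76]
[3, 5, 8, 76]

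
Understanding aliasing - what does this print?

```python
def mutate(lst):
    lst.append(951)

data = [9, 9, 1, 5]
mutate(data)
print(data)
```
[9, 9, 1, 5, 951]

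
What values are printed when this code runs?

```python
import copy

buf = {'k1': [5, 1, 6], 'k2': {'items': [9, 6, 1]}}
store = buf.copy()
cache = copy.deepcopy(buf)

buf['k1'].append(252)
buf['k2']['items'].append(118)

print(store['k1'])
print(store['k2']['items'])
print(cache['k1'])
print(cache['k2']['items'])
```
[5, 1, 6, 252]
[9, 6, 1, 118]
[5, 1, 6]
[9, 6, 1]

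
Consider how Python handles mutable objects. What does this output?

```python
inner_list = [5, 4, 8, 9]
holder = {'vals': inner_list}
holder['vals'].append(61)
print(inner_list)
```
[5, 4, 8, 9, 61]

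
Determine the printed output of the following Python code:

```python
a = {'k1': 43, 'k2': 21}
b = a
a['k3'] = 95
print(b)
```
{'k1': 43, 'k2': 21, 'k3': 95}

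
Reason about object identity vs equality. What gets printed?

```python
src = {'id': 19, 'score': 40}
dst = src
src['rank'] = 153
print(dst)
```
{'id': 19, 'score': 40, 'rank': 153}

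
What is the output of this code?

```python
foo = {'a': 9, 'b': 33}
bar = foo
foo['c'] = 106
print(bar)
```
{'a': 9, 'b': 33, 'c': 106}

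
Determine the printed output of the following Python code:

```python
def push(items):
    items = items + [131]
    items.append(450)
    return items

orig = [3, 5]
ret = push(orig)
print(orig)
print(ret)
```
[3, 5]
[3, 5, 131, 450]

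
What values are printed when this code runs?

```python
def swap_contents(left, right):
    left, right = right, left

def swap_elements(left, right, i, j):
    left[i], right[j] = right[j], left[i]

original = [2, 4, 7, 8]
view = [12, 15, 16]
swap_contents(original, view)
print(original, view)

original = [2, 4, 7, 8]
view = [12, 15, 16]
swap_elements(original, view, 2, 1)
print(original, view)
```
[2, 4, 7, 8] [12, 15, 16]
[2, 4, 15, 8] [12, 7, 16]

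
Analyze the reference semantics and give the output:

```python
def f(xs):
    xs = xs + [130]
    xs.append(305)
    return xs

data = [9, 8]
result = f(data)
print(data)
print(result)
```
[9, 8]
[9, 8, 130, 305]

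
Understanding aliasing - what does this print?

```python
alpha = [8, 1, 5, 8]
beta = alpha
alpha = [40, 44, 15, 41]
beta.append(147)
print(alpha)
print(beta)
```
[40, 44, 15, 41]
[8, 1, 5, 8, 147]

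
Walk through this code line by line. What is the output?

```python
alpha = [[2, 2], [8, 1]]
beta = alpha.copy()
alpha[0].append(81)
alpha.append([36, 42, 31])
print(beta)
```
[[2, 2, 81], [8, 1]]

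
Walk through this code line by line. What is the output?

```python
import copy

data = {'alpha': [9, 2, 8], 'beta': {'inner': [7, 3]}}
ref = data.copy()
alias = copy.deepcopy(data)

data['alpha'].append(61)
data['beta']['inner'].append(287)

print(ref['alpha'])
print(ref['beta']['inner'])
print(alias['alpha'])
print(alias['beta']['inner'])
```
[9, 2, 8, 61]
[7, 3, 287]
[9, 2, 8]
[7, 3]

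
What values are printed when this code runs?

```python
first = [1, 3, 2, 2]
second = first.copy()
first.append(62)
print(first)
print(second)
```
[1, 3, 2, 2, 62]
[1, 3, 2, 2]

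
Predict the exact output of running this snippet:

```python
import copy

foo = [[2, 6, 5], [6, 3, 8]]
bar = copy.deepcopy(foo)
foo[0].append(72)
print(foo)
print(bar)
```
[[2, 6, 5, 72], [6, 3, 8]]
[[2, 6, 5], [6, 3, 8]]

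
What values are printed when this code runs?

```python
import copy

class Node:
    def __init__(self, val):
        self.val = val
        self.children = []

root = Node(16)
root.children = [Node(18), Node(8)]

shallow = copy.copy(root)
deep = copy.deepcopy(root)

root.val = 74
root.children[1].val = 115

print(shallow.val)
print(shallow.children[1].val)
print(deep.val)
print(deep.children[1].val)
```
16
115
16
8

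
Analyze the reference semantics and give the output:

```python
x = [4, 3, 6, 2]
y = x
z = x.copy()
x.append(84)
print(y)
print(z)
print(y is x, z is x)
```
[4, 3, 6, 2, 84]
[4, 3, 6, 2]
True False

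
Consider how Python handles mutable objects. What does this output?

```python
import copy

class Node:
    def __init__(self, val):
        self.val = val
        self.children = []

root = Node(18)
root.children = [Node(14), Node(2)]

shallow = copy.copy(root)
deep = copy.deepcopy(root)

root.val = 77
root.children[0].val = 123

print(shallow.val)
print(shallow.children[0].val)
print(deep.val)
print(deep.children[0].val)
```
18
123
18
14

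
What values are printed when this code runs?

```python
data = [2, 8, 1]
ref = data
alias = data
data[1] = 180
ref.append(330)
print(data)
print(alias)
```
[2, 180, 1, 330]
[2, 180, 1, 330]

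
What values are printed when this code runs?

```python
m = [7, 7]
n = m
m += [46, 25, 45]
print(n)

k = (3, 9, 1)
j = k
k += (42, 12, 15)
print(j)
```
[7, 7, 46, 25, 45]
(3, 9, 1)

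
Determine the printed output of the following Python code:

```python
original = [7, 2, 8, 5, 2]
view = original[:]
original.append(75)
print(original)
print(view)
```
[7, 2, 8, 5, 2, 75]
[7, 2, 8, 5, 2]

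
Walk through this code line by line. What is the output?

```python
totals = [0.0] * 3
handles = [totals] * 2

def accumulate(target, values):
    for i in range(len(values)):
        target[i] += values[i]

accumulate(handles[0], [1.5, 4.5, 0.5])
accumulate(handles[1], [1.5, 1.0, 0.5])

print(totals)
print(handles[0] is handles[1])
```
[3.0, 5.5, 1.0]
True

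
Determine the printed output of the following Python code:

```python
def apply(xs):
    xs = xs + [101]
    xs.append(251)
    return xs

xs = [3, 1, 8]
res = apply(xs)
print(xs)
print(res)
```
[3, 1, 8]
[3, 1, 8, 101, 251]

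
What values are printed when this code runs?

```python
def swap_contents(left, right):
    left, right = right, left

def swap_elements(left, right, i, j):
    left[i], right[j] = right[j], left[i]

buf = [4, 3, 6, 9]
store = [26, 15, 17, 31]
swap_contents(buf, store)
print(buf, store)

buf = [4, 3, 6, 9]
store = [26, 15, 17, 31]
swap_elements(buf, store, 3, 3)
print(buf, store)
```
[4, 3, 6, 9] [26, 15, 17, 31]
[4, 3, 6, 31] [26, 15, 17, 9]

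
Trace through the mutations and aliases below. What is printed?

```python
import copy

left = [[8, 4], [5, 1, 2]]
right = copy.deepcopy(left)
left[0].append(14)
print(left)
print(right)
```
[[8, 4, 14], [5, 1, 2]]
[[8, 4], [5, 1, 2]]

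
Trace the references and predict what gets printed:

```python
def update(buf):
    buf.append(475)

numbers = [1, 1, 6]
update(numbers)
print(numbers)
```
[1, 1, 6, 475]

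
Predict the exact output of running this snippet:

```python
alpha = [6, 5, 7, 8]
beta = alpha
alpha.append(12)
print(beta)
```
[6, 5, 7, 8, 12]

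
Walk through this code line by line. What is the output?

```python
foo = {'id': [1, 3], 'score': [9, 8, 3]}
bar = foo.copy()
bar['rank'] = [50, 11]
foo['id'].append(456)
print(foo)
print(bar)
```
{'id': [1, 3, 456], 'score': [9, 8, 3]}
{'id': [1, 3, 456], 'score': [9, 8, 3], 'rank': [50, 11]}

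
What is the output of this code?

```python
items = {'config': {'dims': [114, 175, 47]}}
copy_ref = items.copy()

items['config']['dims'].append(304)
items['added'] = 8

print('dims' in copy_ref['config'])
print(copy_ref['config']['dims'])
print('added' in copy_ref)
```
True
[114, 175, 47, 304]
False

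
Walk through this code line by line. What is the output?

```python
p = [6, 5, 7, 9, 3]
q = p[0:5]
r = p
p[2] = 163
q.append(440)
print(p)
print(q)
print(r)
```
[6, 5, 163, 9, 3]
[6, 5, 7, 9, 3, 440]
[6, 5, 163, 9, 3]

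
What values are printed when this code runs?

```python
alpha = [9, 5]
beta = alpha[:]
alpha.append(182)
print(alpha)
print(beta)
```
[9, 5, 182]
[9, 5]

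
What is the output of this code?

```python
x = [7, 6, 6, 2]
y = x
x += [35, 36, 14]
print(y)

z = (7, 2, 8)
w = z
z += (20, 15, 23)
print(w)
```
[7, 6, 6, 2, 35, 36, 14]
(7, 2, 8)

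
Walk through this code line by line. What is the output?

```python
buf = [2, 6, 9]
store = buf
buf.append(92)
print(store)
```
[2, 6, 9, 92]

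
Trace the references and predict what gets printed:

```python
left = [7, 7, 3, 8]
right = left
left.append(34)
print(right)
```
[7, 7, 3, 8, 34]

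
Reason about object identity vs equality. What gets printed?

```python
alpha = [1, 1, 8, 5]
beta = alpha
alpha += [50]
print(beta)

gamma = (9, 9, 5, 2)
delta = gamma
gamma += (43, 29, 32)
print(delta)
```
[1, 1, 8, 5, 50]
(9, 9, 5, 2)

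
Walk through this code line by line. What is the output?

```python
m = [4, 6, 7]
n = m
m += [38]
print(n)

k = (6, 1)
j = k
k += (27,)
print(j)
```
[4, 6, 7, 38]
(6, 1)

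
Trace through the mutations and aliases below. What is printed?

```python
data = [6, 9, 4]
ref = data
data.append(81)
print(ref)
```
[6, 9, 4, 81]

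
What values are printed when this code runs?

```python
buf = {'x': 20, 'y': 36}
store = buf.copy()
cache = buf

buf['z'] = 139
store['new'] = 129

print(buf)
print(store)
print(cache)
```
{'x': 20, 'y': 36, 'z': 139}
{'x': 20, 'y': 36, 'new': 129}
{'x': 20, 'y': 36, 'z': 139}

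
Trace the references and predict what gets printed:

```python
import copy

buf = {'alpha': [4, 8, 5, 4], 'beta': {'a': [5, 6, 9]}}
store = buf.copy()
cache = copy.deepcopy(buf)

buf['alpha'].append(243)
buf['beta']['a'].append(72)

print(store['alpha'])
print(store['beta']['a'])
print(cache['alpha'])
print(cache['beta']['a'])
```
[4, 8, 5, 4, 243]
[5, 6, 9, 72]
[4, 8, 5, 4]
[5, 6, 9]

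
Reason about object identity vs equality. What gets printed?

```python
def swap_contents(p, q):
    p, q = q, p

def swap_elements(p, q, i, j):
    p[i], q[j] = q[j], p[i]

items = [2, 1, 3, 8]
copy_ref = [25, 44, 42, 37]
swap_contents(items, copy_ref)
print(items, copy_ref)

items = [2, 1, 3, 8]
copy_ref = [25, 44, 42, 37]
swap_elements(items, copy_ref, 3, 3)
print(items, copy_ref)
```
[2, 1, 3, 8] [25, 44, 42, 37]
[2, 1, 3, 37] [25, 44, 42, 8]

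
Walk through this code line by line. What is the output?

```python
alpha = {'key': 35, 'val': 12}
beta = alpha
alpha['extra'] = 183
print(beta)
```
{'key': 35, 'val': 12, 'extra': 183}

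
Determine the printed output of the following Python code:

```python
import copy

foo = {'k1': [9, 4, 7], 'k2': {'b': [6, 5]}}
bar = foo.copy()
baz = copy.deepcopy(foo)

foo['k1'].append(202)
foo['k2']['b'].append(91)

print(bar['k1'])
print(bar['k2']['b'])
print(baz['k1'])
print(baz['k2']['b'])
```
[9, 4, 7, 202]
[6, 5, 91]
[9, 4, 7]
[6, 5]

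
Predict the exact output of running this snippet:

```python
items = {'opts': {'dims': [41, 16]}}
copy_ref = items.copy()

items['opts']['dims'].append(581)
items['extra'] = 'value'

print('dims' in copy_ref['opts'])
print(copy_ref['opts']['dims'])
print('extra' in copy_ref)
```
True
[41, 16, 581]
False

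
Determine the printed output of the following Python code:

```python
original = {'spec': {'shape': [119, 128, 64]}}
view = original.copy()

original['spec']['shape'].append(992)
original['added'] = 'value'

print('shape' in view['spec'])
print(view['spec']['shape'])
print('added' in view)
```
True
[119, 128, 64, 992]
False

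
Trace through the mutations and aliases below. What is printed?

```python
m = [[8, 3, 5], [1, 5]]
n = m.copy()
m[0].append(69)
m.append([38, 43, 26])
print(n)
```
[[8, 3, 5, 69], [1, 5]]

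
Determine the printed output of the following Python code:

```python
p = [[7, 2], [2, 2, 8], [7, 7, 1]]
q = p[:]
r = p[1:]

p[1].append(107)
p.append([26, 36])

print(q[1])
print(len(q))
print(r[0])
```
[2, 2, 8, 107]
3
[2, 2, 8, 107]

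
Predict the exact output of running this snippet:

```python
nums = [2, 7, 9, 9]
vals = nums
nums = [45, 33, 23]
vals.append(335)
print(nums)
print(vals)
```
[45, 33, 23]
[2, 7, 9, 9, 335]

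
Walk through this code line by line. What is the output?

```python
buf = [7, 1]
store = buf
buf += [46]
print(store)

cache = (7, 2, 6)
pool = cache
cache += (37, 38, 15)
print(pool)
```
[7, 1, 46]
(7, 2, 6)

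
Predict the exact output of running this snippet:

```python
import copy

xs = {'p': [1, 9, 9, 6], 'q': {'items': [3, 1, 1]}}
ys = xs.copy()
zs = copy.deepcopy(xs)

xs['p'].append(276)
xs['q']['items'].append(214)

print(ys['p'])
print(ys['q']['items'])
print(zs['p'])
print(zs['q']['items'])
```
[1, 9, 9, 6, 276]
[3, 1, 1, 214]
[1, 9, 9, 6]
[3, 1, 1]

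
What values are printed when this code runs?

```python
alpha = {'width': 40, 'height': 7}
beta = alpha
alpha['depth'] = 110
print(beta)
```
{'width': 40, 'height': 7, 'depth': 110}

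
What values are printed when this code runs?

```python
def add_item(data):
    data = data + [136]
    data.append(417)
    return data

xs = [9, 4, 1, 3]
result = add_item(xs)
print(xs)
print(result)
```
[9, 4, 1, 3]
[9, 4, 1, 3, 136, 417]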